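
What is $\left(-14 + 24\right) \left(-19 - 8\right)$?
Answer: $-270$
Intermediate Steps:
$\left(-14 + 24\right) \left(-19 - 8\right) = 10 \left(-27\right) = -270$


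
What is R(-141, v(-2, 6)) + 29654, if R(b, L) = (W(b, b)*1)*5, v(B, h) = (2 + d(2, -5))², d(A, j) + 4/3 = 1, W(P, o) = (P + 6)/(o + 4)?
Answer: 4063273/137 ≈ 29659.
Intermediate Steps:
W(P, o) = (6 + P)/(4 + o)
d(A, j) = -⅓ (d(A, j) = -4/3 + 1 = -⅓)
v(B, h) = 25/9 (v(B, h) = (2 - ⅓)² = (5/3)² = 25/9)
R(b, L) = 5*(6 + b)/(4 + b) (R(b, L) = (((6 + b)/(4 + b))*1)*5 = ((6 + b)/(4 + b))*5 = 5*(6 + b)/(4 + b))
R(-141, v(-2, 6)) + 29654 = 5*(6 - 141)/(4 - 141) + 29654 = 5*(-135)/(-137) + 29654 = 5*(-1/137)*(-135) + 29654 = 675/137 + 29654 = 4063273/137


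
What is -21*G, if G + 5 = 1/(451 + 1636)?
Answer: 219114/2087 ≈ 104.99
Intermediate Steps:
G = -10434/2087 (G = -5 + 1/(451 + 1636) = -5 + 1/2087 = -10434/2087 ≈ -4.9995)
-21*G = -21*(-10434/2087) = 219114/2087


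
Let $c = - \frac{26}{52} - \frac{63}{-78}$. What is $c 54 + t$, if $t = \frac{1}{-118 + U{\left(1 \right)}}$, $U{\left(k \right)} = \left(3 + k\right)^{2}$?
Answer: $\frac{22019}{1326} \approx 16.606$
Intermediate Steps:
$c = \frac{4}{13}$ ($c = \left(-26\right) \frac{1}{52} - - \frac{21}{26} = - \frac{1}{2} + \frac{21}{26} = \frac{4}{13} \approx 0.30769$)
$t = - \frac{1}{102}$ ($t = \frac{1}{-118 + \left(3 + 1\right)^{2}} = \frac{1}{-118 + 4^{2}} = \frac{1}{-118 + 16} = \frac{1}{-102} = - \frac{1}{102} \approx -0.0098039$)
$c 54 + t = \frac{4}{13} \cdot 54 - \frac{1}{102} = \frac{216}{13} - \frac{1}{102} = \frac{22019}{1326}$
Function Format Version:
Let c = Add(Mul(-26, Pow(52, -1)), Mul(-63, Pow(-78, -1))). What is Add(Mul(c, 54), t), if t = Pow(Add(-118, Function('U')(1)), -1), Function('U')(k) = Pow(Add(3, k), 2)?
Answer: Rational(22019, 1326) ≈ 16.606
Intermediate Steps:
c = Rational(4, 13) (c = Add(Mul(-26, Rational(1, 52)), Mul(-63, Rational(-1, 78))) = Add(Rational(-1, 2), Rational(21, 26)) = Rational(4, 13) ≈ 0.30769)
t = Rational(-1, 102) (t = Pow(Add(-118, Pow(Add(3, 1), 2)), -1) = Pow(Add(-118, Pow(4, 2)), -1) = Pow(Add(-118, 16), -1) = Pow(-102, -1) = Rational(-1, 102) ≈ -0.0098039)
Add(Mul(c, 54), t) = Add(Mul(Rational(4, 13), 54), Rational(-1, 102)) = Add(Rational(216, 13), Rational(-1, 102)) = Rational(22019, 1326)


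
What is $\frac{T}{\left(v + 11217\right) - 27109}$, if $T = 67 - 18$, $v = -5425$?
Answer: $- \frac{49}{21317} \approx -0.0022986$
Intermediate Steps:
$T = 49$
$\frac{T}{\left(v + 11217\right) - 27109} = \frac{49}{\left(-5425 + 11217\right) - 27109} = \frac{49}{5792 - 27109} = \frac{49}{-21317} = 49 \left(- \frac{1}{21317}\right) = - \frac{49}{21317}$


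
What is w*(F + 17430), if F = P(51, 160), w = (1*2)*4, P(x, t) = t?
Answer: 140720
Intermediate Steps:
w = 8 (w = 2*4 = 8)
F = 160
w*(F + 17430) = 8*(160 + 17430) = 8*17590 = 140720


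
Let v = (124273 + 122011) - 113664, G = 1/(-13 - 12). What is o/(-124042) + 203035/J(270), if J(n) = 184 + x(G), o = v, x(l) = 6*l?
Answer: 314506215235/284924474 ≈ 1103.8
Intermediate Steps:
G = -1/25 (G = 1/(-25) = -1/25 ≈ -0.040000)
v = 132620 (v = 246284 - 113664 = 132620)
o = 132620
J(n) = 4594/25 (J(n) = 184 + 6*(-1/25) = 184 - 6/25 = 4594/25)
o/(-124042) + 203035/J(270) = 132620/(-124042) + 203035/(4594/25) = 132620*(-1/124042) + 203035*(25/4594) = -66310/62021 + 5075875/4594 = 314506215235/284924474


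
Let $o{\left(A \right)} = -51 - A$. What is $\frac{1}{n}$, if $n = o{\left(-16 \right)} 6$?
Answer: $- \frac{1}{210} \approx -0.0047619$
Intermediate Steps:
$n = -210$ ($n = \left(-51 - -16\right) 6 = \left(-51 + 16\right) 6 = \left(-35\right) 6 = -210$)
$\frac{1}{n} = \frac{1}{-210} = - \frac{1}{210}$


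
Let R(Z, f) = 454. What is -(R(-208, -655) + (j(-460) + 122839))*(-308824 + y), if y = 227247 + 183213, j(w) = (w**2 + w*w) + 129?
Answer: -55556473592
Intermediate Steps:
j(w) = 129 + 2*w**2 (j(w) = (w**2 + w**2) + 129 = 2*w**2 + 129 = 129 + 2*w**2)
y = 410460
-(R(-208, -655) + (j(-460) + 122839))*(-308824 + y) = -(454 + ((129 + 2*(-460)**2) + 122839))*(-308824 + 410460) = -(454 + ((129 + 2*211600) + 122839))*101636 = -(454 + ((129 + 423200) + 122839))*101636 = -(454 + (423329 + 122839))*101636 = -(454 + 546168)*101636 = -546622*101636 = -1*55556473592 = -55556473592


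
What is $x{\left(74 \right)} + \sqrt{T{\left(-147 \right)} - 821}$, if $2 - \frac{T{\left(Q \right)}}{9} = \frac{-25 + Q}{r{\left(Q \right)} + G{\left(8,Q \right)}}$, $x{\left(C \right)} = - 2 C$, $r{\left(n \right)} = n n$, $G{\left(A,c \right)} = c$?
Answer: $-148 + \frac{i \sqrt{209661329}}{511} \approx -148.0 + 28.336 i$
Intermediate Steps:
$r{\left(n \right)} = n^{2}$
$T{\left(Q \right)} = 18 - \frac{9 \left(-25 + Q\right)}{Q + Q^{2}}$ ($T{\left(Q \right)} = 18 - 9 \frac{-25 + Q}{Q^{2} + Q} = 18 - 9 \frac{-25 + Q}{Q + Q^{2}} = 18 - \frac{9 \left(-25 + Q\right)}{Q + Q^{2}}$)
$x{\left(74 \right)} + \sqrt{T{\left(-147 \right)} - 821} = \left(-2\right) 74 + \sqrt{\frac{9 \left(25 - 147 + 2 \left(-147\right)^{2}\right)}{\left(-147\right) \left(1 - 147\right)} - 821} = -148 + \sqrt{9 \left(- \frac{1}{147}\right) \frac{1}{-146} \left(25 - 147 + 2 \cdot 21609\right) - 821} = -148 + \sqrt{9 \left(- \frac{1}{147}\right) \left(- \frac{1}{146}\right) \left(25 - 147 + 43218\right) - 821} = -148 + \sqrt{9 \left(- \frac{1}{147}\right) \left(- \frac{1}{146}\right) 43096 - 821} = -148 + \sqrt{\frac{64644}{3577} - 821} = -148 + \sqrt{- \frac{2872073}{3577}} = -148 + \frac{i \sqrt{209661329}}{511}$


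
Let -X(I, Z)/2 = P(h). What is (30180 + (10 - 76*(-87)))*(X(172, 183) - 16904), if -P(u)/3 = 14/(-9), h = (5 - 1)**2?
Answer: -1867333480/3 ≈ -6.2244e+8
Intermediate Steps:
h = 16 (h = 4**2 = 16)
P(u) = 14/3 (P(u) = -42/(-9) = -42*(-1)/9 = -3*(-14/9) = 14/3)
X(I, Z) = -28/3 (X(I, Z) = -2*14/3 = -28/3)
(30180 + (10 - 76*(-87)))*(X(172, 183) - 16904) = (30180 + (10 - 76*(-87)))*(-28/3 - 16904) = (30180 + (10 + 6612))*(-50740/3) = (30180 + 6622)*(-50740/3) = 36802*(-50740/3) = -1867333480/3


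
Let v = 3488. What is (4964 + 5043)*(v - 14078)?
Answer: -105974130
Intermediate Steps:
(4964 + 5043)*(v - 14078) = (4964 + 5043)*(3488 - 14078) = 10007*(-10590) = -105974130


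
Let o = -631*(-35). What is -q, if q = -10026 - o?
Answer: 32111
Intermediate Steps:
o = 22085
q = -32111 (q = -10026 - 1*22085 = -10026 - 22085 = -32111)
-q = -1*(-32111) = 32111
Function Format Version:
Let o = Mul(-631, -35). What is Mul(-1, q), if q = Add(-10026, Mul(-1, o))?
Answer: 32111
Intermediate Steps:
o = 22085
q = -32111 (q = Add(-10026, Mul(-1, 22085)) = Add(-10026, -22085) = -32111)
Mul(-1, q) = Mul(-1, -32111) = 32111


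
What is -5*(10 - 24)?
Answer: 70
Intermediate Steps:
-5*(10 - 24) = -5*(-14) = 70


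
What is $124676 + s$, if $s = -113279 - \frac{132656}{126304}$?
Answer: $\frac{89959627}{7894} \approx 11396.0$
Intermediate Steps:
$s = - \frac{894232717}{7894}$ ($s = -113279 - \frac{8291}{7894} = - \frac{894232717}{7894} \approx -1.1328 \cdot 10^{5}$)
$124676 + s = 124676 - \frac{894232717}{7894} = \frac{89959627}{7894}$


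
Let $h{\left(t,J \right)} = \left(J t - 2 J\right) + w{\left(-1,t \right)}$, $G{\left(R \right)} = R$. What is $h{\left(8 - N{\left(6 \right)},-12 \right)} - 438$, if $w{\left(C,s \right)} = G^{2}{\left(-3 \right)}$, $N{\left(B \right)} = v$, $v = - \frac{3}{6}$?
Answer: $-507$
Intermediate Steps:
$v = - \frac{1}{2}$ ($v = \left(-3\right) \frac{1}{6} = - \frac{1}{2} \approx -0.5$)
$N{\left(B \right)} = - \frac{1}{2}$
$w{\left(C,s \right)} = 9$ ($w{\left(C,s \right)} = \left(-3\right)^{2} = 9$)
$h{\left(t,J \right)} = 9 - 2 J + J t$ ($h{\left(t,J \right)} = \left(J t - 2 J\right) + 9 = \left(- 2 J + J t\right) + 9 = 9 - 2 J + J t$)
$h{\left(8 - N{\left(6 \right)},-12 \right)} - 438 = \left(9 - -24 - 12 \left(8 - - \frac{1}{2}\right)\right) - 438 = \left(9 + 24 - 12 \left(8 + \frac{1}{2}\right)\right) - 438 = \left(9 + 24 - 102\right) - 438 = -69 - 438 = -507$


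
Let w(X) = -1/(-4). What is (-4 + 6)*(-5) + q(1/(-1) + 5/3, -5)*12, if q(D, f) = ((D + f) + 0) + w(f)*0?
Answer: -62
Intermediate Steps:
w(X) = ¼ (w(X) = -1*(-¼) = ¼)
q(D, f) = D + f (q(D, f) = ((D + f) + 0) + (¼)*0 = (D + f) + 0 = D + f)
(-4 + 6)*(-5) + q(1/(-1) + 5/3, -5)*12 = (-4 + 6)*(-5) + ((1/(-1) + 5/3) - 5)*12 = 2*(-5) + ((1*(-1) + 5*(⅓)) - 5)*12 = -10 + ((-1 + 5/3) - 5)*12 = -10 + (⅔ - 5)*12 = -10 - 13/3*12 = -10 - 52 = -62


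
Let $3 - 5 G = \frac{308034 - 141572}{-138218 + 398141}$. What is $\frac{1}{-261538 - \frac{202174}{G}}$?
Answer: $- \frac{613307}{423151449176} \approx -1.4494 \cdot 10^{-6}$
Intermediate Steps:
$G = \frac{613307}{1299615}$ ($G = \frac{3}{5} - \frac{\left(308034 - 141572\right) \frac{1}{-138218 + 398141}}{5} = \frac{3}{5} - \frac{166462 \cdot \frac{1}{259923}}{5} = \frac{3}{5} - \frac{166462}{1299615} = \frac{613307}{1299615} \approx 0.47191$)
$\frac{1}{-261538 - \frac{202174}{G}} = \frac{1}{-261538 - \frac{202174}{\frac{613307}{1299615}}} = \frac{1}{-261538 - \frac{262748363010}{613307}} = \frac{1}{- \frac{423151449176}{613307}} = - \frac{613307}{423151449176}$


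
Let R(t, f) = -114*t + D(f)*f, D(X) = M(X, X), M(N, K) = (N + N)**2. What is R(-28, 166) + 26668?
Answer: 18327044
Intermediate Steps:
M(N, K) = 4*N**2 (M(N, K) = (2*N)**2 = 4*N**2)
D(X) = 4*X**2
R(t, f) = -114*t + 4*f**3 (R(t, f) = -114*t + (4*f**2)*f = -114*t + 4*f**3)
R(-28, 166) + 26668 = (-114*(-28) + 4*166**3) + 26668 = (3192 + 4*4574296) + 26668 = (3192 + 18297184) + 26668 = 18300376 + 26668 = 18327044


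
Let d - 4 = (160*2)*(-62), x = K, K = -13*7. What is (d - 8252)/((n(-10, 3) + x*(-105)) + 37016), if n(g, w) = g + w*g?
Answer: -28088/46531 ≈ -0.60364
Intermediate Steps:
n(g, w) = g + g*w
K = -91
x = -91
d = -19836 (d = 4 + (160*2)*(-62) = 4 + 320*(-62) = 4 - 19840 = -19836)
(d - 8252)/((n(-10, 3) + x*(-105)) + 37016) = (-19836 - 8252)/((-10*(1 + 3) - 91*(-105)) + 37016) = -28088/((-10*4 + 9555) + 37016) = -28088/((-40 + 9555) + 37016) = -28088/(9515 + 37016) = -28088/46531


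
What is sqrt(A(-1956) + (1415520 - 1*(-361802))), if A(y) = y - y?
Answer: sqrt(1777322) ≈ 1333.2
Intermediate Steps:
A(y) = 0
sqrt(A(-1956) + (1415520 - 1*(-361802))) = sqrt(0 + (1415520 - 1*(-361802))) = sqrt(0 + (1415520 + 361802)) = sqrt(0 + 1777322) = sqrt(1777322)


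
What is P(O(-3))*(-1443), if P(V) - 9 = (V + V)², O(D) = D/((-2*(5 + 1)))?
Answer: -53391/4 ≈ -13348.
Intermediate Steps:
O(D) = -D/12 (O(D) = D/((-2*6)) = D/(-12) = D*(-1/12) = -D/12)
P(V) = 9 + 4*V² (P(V) = 9 + (V + V)² = 9 + (2*V)² = 9 + 4*V²)
P(O(-3))*(-1443) = (9 + 4*(-1/12*(-3))²)*(-1443) = (9 + 4*(¼)²)*(-1443) = (9 + 4*(1/16))*(-1443) = (9 + ¼)*(-1443) = (37/4)*(-1443) = -53391/4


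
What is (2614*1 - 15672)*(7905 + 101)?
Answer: -104542348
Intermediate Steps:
(2614*1 - 15672)*(7905 + 101) = (2614 - 15672)*8006 = -13058*8006 = -104542348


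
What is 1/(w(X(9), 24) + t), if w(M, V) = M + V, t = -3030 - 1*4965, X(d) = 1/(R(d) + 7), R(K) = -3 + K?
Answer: -13/103622 ≈ -0.00012546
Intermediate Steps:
X(d) = 1/(4 + d) (X(d) = 1/((-3 + d) + 7) = 1/(4 + d))
t = -7995 (t = -3030 - 4965 = -7995)
1/(w(X(9), 24) + t) = 1/((1/(4 + 9) + 24) - 7995) = 1/((1/13 + 24) - 7995) = 1/(313/13 - 7995) = 1/(-103622/13) = -13/103622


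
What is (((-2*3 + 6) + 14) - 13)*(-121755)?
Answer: -121755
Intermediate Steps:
(((-2*3 + 6) + 14) - 13)*(-121755) = (((-6 + 6) + 14) - 13)*(-121755) = ((0 + 14) - 13)*(-121755) = (14 - 13)*(-121755) = 1*(-121755) = -121755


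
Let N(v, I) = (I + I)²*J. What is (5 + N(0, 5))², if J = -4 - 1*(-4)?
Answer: 25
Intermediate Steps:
J = 0 (J = -4 + 4 = 0)
N(v, I) = 0 (N(v, I) = (I + I)²*0 = (2*I)²*0 = (4*I²)*0 = 0)
(5 + N(0, 5))² = (5 + 0)² = 5² = 25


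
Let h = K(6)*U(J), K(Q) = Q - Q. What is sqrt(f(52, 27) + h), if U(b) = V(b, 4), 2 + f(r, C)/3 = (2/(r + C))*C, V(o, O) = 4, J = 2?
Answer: 2*I*sqrt(6162)/79 ≈ 1.9873*I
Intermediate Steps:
f(r, C) = -6 + 6*C/(C + r) (f(r, C) = -6 + 3*((2/(r + C))*C) = -6 + 3*((2/(C + r))*C) = -6 + 3*(2*C/(C + r)) = -6 + 6*C/(C + r))
K(Q) = 0
U(b) = 4
h = 0 (h = 0*4 = 0)
sqrt(f(52, 27) + h) = sqrt(-6*52/(27 + 52) + 0) = sqrt(-6*52/79 + 0) = sqrt(-6*52*1/79 + 0) = sqrt(-312/79 + 0) = sqrt(-312/79) = 2*I*sqrt(6162)/79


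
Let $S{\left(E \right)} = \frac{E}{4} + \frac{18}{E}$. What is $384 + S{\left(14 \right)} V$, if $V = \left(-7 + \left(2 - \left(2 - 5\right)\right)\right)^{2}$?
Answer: $\frac{2822}{7} \approx 403.14$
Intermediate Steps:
$S{\left(E \right)} = \frac{18}{E} + \frac{E}{4}$ ($S{\left(E \right)} = E \frac{1}{4} + \frac{18}{E} = \frac{E}{4} + \frac{18}{E} = \frac{18}{E} + \frac{E}{4}$)
$V = 4$ ($V = \left(-7 + \left(2 - -3\right)\right)^{2} = \left(-7 + \left(2 + 3\right)\right)^{2} = \left(-7 + 5\right)^{2} = \left(-2\right)^{2} = 4$)
$384 + S{\left(14 \right)} V = 384 + \left(\frac{18}{14} + \frac{1}{4} \cdot 14\right) 4 = 384 + \left(18 \cdot \frac{1}{14} + \frac{7}{2}\right) 4 = 384 + \left(\frac{9}{7} + \frac{7}{2}\right) 4 = 384 + \frac{67}{14} \cdot 4 = 384 + \frac{134}{7} = \frac{2822}{7}$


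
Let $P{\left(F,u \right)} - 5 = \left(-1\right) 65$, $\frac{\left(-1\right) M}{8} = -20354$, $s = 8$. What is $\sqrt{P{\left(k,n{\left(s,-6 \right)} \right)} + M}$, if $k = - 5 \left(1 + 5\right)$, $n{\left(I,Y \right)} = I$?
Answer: $2 \sqrt{40693} \approx 403.45$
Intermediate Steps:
$k = -30$ ($k = \left(-5\right) 6 = -30$)
$M = 162832$ ($M = \left(-8\right) \left(-20354\right) = 162832$)
$P{\left(F,u \right)} = -60$ ($P{\left(F,u \right)} = 5 - 65 = -60$)
$\sqrt{P{\left(k,n{\left(s,-6 \right)} \right)} + M} = \sqrt{-60 + 162832} = \sqrt{162772} = 2 \sqrt{40693}$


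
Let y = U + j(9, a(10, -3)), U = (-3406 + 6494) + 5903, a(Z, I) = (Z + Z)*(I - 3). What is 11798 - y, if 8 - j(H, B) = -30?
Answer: 2769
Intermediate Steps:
a(Z, I) = 2*Z*(-3 + I) (a(Z, I) = (2*Z)*(-3 + I) = 2*Z*(-3 + I))
j(H, B) = 38 (j(H, B) = 8 - 1*(-30) = 8 + 30 = 38)
U = 8991 (U = 3088 + 5903 = 8991)
y = 9029 (y = 8991 + 38 = 9029)
11798 - y = 11798 - 1*9029 = 11798 - 9029 = 2769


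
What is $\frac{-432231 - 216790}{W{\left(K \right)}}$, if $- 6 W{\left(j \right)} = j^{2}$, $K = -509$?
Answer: $\frac{3894126}{259081} \approx 15.031$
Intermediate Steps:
$W{\left(j \right)} = - \frac{j^{2}}{6}$
$\frac{-432231 - 216790}{W{\left(K \right)}} = \frac{-432231 - 216790}{\left(- \frac{1}{6}\right) \left(-509\right)^{2}} = \frac{-432231 - 216790}{\left(- \frac{1}{6}\right) 259081} = - \frac{649021}{- \frac{259081}{6}} = \left(-649021\right) \left(- \frac{6}{259081}\right) = \frac{3894126}{259081}$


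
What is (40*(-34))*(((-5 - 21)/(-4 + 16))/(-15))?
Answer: -1768/9 ≈ -196.44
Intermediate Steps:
(40*(-34))*(((-5 - 21)/(-4 + 16))/(-15)) = -1360*(-26/12)*(-1)/15 = -1360*(-26*1/12)*(-1)/15 = -(-8840)*(-1)/(3*15) = -1360*13/90 = -1768/9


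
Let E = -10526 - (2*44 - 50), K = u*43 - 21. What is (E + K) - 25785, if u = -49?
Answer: -38477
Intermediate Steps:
K = -2128 (K = -49*43 - 21 = -2107 - 21 = -2128)
E = -10564 (E = -10526 - (88 - 50) = -10526 - 1*38 = -10526 - 38 = -10564)
(E + K) - 25785 = (-10564 - 2128) - 25785 = -12692 - 25785 = -38477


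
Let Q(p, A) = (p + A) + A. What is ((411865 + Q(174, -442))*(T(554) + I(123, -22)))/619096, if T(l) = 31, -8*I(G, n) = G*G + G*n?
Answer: -5005812125/4952768 ≈ -1010.7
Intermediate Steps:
I(G, n) = -G²/8 - G*n/8 (I(G, n) = -(G*G + G*n)/8 = -(G² + G*n)/8 = -G²/8 - G*n/8)
Q(p, A) = p + 2*A (Q(p, A) = (A + p) + A = p + 2*A)
((411865 + Q(174, -442))*(T(554) + I(123, -22)))/619096 = ((411865 + (174 + 2*(-442)))*(31 - ⅛*123*(123 - 22)))/619096 = ((411865 + (174 - 884))*(31 - ⅛*123*101))*(1/619096) = ((411865 - 710)*(31 - 12423/8))*(1/619096) = (411155*(-12175/8))*(1/619096) = -5005812125/8*1/619096 = -5005812125/4952768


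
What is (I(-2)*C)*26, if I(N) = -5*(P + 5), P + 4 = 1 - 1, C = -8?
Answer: 1040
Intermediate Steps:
P = -4 (P = -4 + (1 - 1) = -4 + 0 = -4)
I(N) = -5 (I(N) = -5*(-4 + 5) = -5*1 = -5)
(I(-2)*C)*26 = -5*(-8)*26 = 40*26 = 1040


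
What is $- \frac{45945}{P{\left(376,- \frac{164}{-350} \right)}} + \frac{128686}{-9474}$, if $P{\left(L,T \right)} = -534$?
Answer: $\frac{61094101}{843186} \approx 72.456$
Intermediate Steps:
$- \frac{45945}{P{\left(376,- \frac{164}{-350} \right)}} + \frac{128686}{-9474} = - \frac{45945}{-534} + \frac{128686}{-9474} = \left(-45945\right) \left(- \frac{1}{534}\right) + 128686 \left(- \frac{1}{9474}\right) = \frac{15315}{178} - \frac{64343}{4737} = \frac{61094101}{843186}$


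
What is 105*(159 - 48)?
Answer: 11655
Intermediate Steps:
105*(159 - 48) = 105*111 = 11655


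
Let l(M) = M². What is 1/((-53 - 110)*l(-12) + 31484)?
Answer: 1/8012 ≈ 0.00012481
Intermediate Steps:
1/((-53 - 110)*l(-12) + 31484) = 1/((-53 - 110)*(-12)² + 31484) = 1/(-163*144 + 31484) = 1/(-23472 + 31484) = 1/8012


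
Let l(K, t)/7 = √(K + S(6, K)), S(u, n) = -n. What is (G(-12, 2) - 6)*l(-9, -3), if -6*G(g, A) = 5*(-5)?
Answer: 0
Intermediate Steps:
G(g, A) = 25/6 (G(g, A) = -5*(-5)/6 = -⅙*(-25) = 25/6)
l(K, t) = 0 (l(K, t) = 7*√(K - K) = 7*√0 = 7*0 = 0)
(G(-12, 2) - 6)*l(-9, -3) = (25/6 - 6)*0 = -11/6*0 = 0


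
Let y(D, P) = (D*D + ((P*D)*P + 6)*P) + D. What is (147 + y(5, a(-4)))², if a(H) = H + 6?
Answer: 52441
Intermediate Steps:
a(H) = 6 + H
y(D, P) = D + D² + P*(6 + D*P²) (y(D, P) = (D² + ((D*P)*P + 6)*P) + D = (D² + (D*P² + 6)*P) + D = (D² + (6 + D*P²)*P) + D = (D² + P*(6 + D*P²)) + D = D + D² + P*(6 + D*P²))
(147 + y(5, a(-4)))² = (147 + (5 + 5² + 6*(6 - 4) + 5*(6 - 4)³))² = (147 + (5 + 25 + 6*2 + 5*2³))² = (147 + (5 + 25 + 12 + 5*8))² = (147 + (5 + 25 + 12 + 40))² = (147 + 82)² = 229² = 52441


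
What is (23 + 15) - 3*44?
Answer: -94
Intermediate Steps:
(23 + 15) - 3*44 = 38 - 132 = -94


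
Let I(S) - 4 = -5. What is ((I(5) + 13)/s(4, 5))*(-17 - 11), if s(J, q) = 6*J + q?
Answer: -336/29 ≈ -11.586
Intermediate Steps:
s(J, q) = q + 6*J
I(S) = -1 (I(S) = 4 - 5 = -1)
((I(5) + 13)/s(4, 5))*(-17 - 11) = ((-1 + 13)/(5 + 6*4))*(-17 - 11) = (12/(5 + 24))*(-28) = (12/29)*(-28) = -336/29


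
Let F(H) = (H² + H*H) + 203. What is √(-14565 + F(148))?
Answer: √29446 ≈ 171.60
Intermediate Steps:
F(H) = 203 + 2*H² (F(H) = (H² + H²) + 203 = 2*H² + 203 = 203 + 2*H²)
√(-14565 + F(148)) = √(-14565 + (203 + 2*148²)) = √(-14565 + (203 + 2*21904)) = √(-14565 + (203 + 43808)) = √(-14565 + 44011) = √29446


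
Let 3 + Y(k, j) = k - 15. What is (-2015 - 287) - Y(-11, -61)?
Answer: -2273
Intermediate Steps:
Y(k, j) = -18 + k (Y(k, j) = -3 + (k - 15) = -3 + (-15 + k) = -18 + k)
(-2015 - 287) - Y(-11, -61) = (-2015 - 287) - (-18 - 11) = -2302 - 1*(-29) = -2302 + 29 = -2273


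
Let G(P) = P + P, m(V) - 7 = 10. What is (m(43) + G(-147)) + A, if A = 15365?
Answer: 15088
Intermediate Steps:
m(V) = 17 (m(V) = 7 + 10 = 17)
G(P) = 2*P
(m(43) + G(-147)) + A = (17 + 2*(-147)) + 15365 = (17 - 294) + 15365 = -277 + 15365 = 15088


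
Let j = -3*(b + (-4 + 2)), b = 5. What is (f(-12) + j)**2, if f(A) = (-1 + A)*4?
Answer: 3721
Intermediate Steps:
f(A) = -4 + 4*A
j = -9 (j = -3*(5 + (-4 + 2)) = -3*(5 - 2) = -3*3 = -9)
(f(-12) + j)**2 = ((-4 + 4*(-12)) - 9)**2 = ((-4 - 48) - 9)**2 = (-52 - 9)**2 = (-61)**2 = 3721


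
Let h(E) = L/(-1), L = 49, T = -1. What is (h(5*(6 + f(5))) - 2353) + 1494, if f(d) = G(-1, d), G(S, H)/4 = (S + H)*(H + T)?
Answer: -908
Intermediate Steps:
G(S, H) = 4*(-1 + H)*(H + S) (G(S, H) = 4*((S + H)*(H - 1)) = 4*((H + S)*(-1 + H)) = 4*((-1 + H)*(H + S)) = 4*(-1 + H)*(H + S))
f(d) = 4 - 8*d + 4*d² (f(d) = -4*d - 4*(-1) + 4*d² + 4*d*(-1) = -4*d + 4 + 4*d² - 4*d = 4 - 8*d + 4*d²)
h(E) = -49 (h(E) = 49/(-1) = 49*(-1) = -49)
(h(5*(6 + f(5))) - 2353) + 1494 = (-49 - 2353) + 1494 = -2402 + 1494 = -908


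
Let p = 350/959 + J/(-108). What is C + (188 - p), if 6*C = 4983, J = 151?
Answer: 15085013/14796 ≈ 1019.5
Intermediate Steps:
p = -15287/14796 (p = 350/959 + 151/(-108) = 350*(1/959) + 151*(-1/108) = 50/137 - 151/108 = -15287/14796 ≈ -1.0332)
C = 1661/2 (C = (1/6)*4983 = 1661/2 ≈ 830.50)
C + (188 - p) = 1661/2 + (188 - 1*(-15287/14796)) = 1661/2 + (188 + 15287/14796) = 1661/2 + 2796935/14796 = 15085013/14796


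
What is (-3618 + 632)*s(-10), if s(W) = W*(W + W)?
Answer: -597200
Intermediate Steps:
s(W) = 2*W**2 (s(W) = W*(2*W) = 2*W**2)
(-3618 + 632)*s(-10) = (-3618 + 632)*(2*(-10)**2) = -5972*100 = -2986*200 = -597200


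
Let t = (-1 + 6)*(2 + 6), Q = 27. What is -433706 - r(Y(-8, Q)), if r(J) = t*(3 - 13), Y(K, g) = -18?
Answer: -433306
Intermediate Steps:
t = 40 (t = 5*8 = 40)
r(J) = -400 (r(J) = 40*(3 - 13) = 40*(-10) = -400)
-433706 - r(Y(-8, Q)) = -433706 - 1*(-400) = -433706 + 400 = -433306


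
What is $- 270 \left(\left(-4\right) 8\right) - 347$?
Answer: $8293$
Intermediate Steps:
$- 270 \left(\left(-4\right) 8\right) - 347 = \left(-270\right) \left(-32\right) - 347 = 8640 - 347 = 8293$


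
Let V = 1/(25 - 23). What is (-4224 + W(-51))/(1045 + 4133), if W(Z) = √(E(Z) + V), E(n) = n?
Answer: -704/863 + I*√202/10356 ≈ -0.81576 + 0.0013724*I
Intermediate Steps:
V = ½ (V = 1/2 = ½ ≈ 0.50000)
W(Z) = √(½ + Z) (W(Z) = √(Z + ½) = √(½ + Z))
(-4224 + W(-51))/(1045 + 4133) = (-4224 + √(2 + 4*(-51))/2)/(1045 + 4133) = (-4224 + √(2 - 204)/2)/5178 = (-4224 + √(-202)/2)*(1/5178) = (-4224 + (I*√202)/2)*(1/5178) = (-4224 + I*√202/2)*(1/5178) = -704/863 + I*√202/10356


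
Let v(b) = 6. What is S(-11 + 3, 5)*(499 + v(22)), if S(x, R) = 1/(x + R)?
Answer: -505/3 ≈ -168.33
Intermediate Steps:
S(x, R) = 1/(R + x)
S(-11 + 3, 5)*(499 + v(22)) = (499 + 6)/(5 + (-11 + 3)) = 505/(5 - 8) = 505/(-3) = -⅓*505 = -505/3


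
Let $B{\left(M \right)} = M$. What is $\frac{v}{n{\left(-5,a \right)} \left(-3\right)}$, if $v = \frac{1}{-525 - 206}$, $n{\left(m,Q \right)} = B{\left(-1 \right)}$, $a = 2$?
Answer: $- \frac{1}{2193} \approx -0.000456$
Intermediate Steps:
$n{\left(m,Q \right)} = -1$
$v = - \frac{1}{731}$ ($v = \frac{1}{-731} = - \frac{1}{731} \approx -0.001368$)
$\frac{v}{n{\left(-5,a \right)} \left(-3\right)} = - \frac{1}{731 \left(\left(-1\right) \left(-3\right)\right)} = - \frac{1}{731 \cdot 3} = \left(- \frac{1}{731}\right) \frac{1}{3} = - \frac{1}{2193}$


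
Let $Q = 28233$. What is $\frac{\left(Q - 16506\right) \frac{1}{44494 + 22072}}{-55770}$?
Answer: $- \frac{3909}{1237461940} \approx -3.1589 \cdot 10^{-6}$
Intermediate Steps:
$\frac{\left(Q - 16506\right) \frac{1}{44494 + 22072}}{-55770} = \frac{\left(28233 - 16506\right) \frac{1}{44494 + 22072}}{-55770} = \frac{11727}{66566} \left(- \frac{1}{55770}\right) = - \frac{3909}{1237461940}$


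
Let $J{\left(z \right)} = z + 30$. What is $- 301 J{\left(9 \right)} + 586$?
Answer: $-11153$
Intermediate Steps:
$J{\left(z \right)} = 30 + z$
$- 301 J{\left(9 \right)} + 586 = - 301 \left(30 + 9\right) + 586 = \left(-301\right) 39 + 586 = -11739 + 586 = -11153$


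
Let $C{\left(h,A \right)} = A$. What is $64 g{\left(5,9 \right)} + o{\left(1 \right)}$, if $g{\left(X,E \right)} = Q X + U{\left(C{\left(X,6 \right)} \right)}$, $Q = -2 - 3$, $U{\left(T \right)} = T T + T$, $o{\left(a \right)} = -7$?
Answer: $1081$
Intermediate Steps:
$U{\left(T \right)} = T + T^{2}$ ($U{\left(T \right)} = T^{2} + T = T + T^{2}$)
$Q = -5$ ($Q = -2 - 3 = -5$)
$g{\left(X,E \right)} = 42 - 5 X$ ($g{\left(X,E \right)} = - 5 X + 6 \left(1 + 6\right) = - 5 X + 6 \cdot 7 = - 5 X + 42 = 42 - 5 X$)
$64 g{\left(5,9 \right)} + o{\left(1 \right)} = 64 \left(42 - 25\right) - 7 = 64 \cdot 17 - 7 = 1088 - 7 = 1081$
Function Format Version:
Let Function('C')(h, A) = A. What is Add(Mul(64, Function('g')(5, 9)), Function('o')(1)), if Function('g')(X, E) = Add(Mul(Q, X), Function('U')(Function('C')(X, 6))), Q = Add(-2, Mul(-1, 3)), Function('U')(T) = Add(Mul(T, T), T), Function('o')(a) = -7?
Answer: 1081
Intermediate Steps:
Function('U')(T) = Add(T, Pow(T, 2)) (Function('U')(T) = Add(Pow(T, 2), T) = Add(T, Pow(T, 2)))
Q = -5 (Q = Add(-2, -3) = -5)
Function('g')(X, E) = Add(42, Mul(-5, X)) (Function('g')(X, E) = Add(Mul(-5, X), Mul(6, Add(1, 6))) = Add(Mul(-5, X), Mul(6, 7)) = Add(Mul(-5, X), 42) = Add(42, Mul(-5, X)))
Add(Mul(64, Function('g')(5, 9)), Function('o')(1)) = Add(Mul(64, Add(42, Mul(-5, 5))), -7) = Add(Mul(64, Add(42, -25)), -7) = Add(Mul(64, 17), -7) = Add(1088, -7) = 1081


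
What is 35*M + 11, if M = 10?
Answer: 361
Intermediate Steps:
35*M + 11 = 35*10 + 11 = 350 + 11 = 361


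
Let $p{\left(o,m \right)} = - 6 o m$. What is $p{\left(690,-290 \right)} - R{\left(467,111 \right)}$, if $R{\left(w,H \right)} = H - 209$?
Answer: $1200698$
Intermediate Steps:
$R{\left(w,H \right)} = -209 + H$ ($R{\left(w,H \right)} = H - 209 = -209 + H$)
$p{\left(o,m \right)} = - 6 m o$
$p{\left(690,-290 \right)} - R{\left(467,111 \right)} = \left(-6\right) \left(-290\right) 690 - \left(-209 + 111\right) = 1200600 - -98 = 1200600 + 98 = 1200698$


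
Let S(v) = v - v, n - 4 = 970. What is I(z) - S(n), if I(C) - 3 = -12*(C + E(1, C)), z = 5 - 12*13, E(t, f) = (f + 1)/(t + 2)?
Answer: 2415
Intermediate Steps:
n = 974 (n = 4 + 970 = 974)
S(v) = 0
E(t, f) = (1 + f)/(2 + t)
z = -151 (z = 5 - 156 = -151)
I(C) = -1 - 16*C (I(C) = 3 - 12*(C + (1 + C)/(2 + 1)) = 3 - 12*(C + (1 + C)/3) = 3 - 12*(C + (⅓ + C/3)) = 3 - 12*(⅓ + 4*C/3) = 3 + (-4 - 16*C) = -1 - 16*C)
I(z) - S(n) = (-1 - 16*(-151)) - 1*0 = (-1 + 2416) + 0 = 2415 + 0 = 2415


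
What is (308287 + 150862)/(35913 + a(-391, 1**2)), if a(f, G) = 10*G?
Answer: 459149/35923 ≈ 12.781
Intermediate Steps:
(308287 + 150862)/(35913 + a(-391, 1**2)) = (308287 + 150862)/(35913 + 10*1**2) = 459149/(35913 + 10*1) = 459149/(35913 + 10) = 459149/35923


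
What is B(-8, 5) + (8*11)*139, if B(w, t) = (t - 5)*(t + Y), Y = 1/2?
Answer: 12232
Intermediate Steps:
Y = 1/2 (Y = 1*(1/2) = 1/2 ≈ 0.50000)
B(w, t) = (1/2 + t)*(-5 + t) (B(w, t) = (t - 5)*(t + 1/2) = (-5 + t)*(1/2 + t) = (1/2 + t)*(-5 + t))
B(-8, 5) + (8*11)*139 = (-5/2 + 5**2 - 9/2*5) + (8*11)*139 = (-5/2 + 25 - 45/2) + 88*139 = 0 + 12232 = 12232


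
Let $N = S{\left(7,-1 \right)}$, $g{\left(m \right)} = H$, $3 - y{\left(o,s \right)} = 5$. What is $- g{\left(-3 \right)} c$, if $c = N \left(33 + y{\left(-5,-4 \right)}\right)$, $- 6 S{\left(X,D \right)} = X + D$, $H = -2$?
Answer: $-62$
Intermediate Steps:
$y{\left(o,s \right)} = -2$ ($y{\left(o,s \right)} = 3 - 5 = -2$)
$g{\left(m \right)} = -2$
$S{\left(X,D \right)} = - \frac{D}{6} - \frac{X}{6}$ ($S{\left(X,D \right)} = - \frac{X + D}{6} = - \frac{D + X}{6} = - \frac{D}{6} - \frac{X}{6}$)
$N = -1$ ($N = \left(- \frac{1}{6}\right) \left(-1\right) - \frac{7}{6} = \frac{1}{6} - \frac{7}{6} = -1$)
$c = -31$ ($c = - (33 - 2) = \left(-1\right) 31 = -31$)
$- g{\left(-3 \right)} c = \left(-1\right) \left(-2\right) \left(-31\right) = 2 \left(-31\right) = -62$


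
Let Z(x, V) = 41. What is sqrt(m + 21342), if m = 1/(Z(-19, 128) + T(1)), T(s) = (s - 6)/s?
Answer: sqrt(768313)/6 ≈ 146.09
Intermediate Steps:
T(s) = (-6 + s)/s
m = 1/36 (m = 1/(41 + (-6 + 1)/1) = 1/(41 + 1*(-5)) = 1/(41 - 5) = 1/36 ≈ 0.027778)
sqrt(m + 21342) = sqrt(1/36 + 21342) = sqrt(768313/36) = sqrt(768313)/6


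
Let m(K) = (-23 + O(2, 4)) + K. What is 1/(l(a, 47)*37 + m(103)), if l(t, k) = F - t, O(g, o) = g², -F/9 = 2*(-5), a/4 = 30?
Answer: -1/1026 ≈ -0.00097466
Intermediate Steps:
a = 120 (a = 4*30 = 120)
F = 90 (F = -18*(-5) = -9*(-10) = 90)
l(t, k) = 90 - t
m(K) = -19 + K (m(K) = (-23 + 2²) + K = (-23 + 4) + K = -19 + K)
1/(l(a, 47)*37 + m(103)) = 1/((90 - 1*120)*37 + (-19 + 103)) = 1/((90 - 120)*37 + 84) = 1/(-30*37 + 84) = 1/(-1110 + 84) = 1/(-1026) = -1/1026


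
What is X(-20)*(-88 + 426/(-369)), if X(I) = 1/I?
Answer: 5483/1230 ≈ 4.4577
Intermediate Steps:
X(-20)*(-88 + 426/(-369)) = (-88 + 426/(-369))/(-20) = -(-88 + 426*(-1/369))/20 = -(-88 - 142/123)/20 = -1/20*(-10966/123) = 5483/1230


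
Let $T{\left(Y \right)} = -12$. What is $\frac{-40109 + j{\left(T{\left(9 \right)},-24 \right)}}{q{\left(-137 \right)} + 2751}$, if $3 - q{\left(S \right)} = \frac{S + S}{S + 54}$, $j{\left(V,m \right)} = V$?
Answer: $- \frac{3330043}{228308} \approx -14.586$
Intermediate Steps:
$q{\left(S \right)} = 3 - \frac{2 S}{54 + S}$ ($q{\left(S \right)} = 3 - \frac{S + S}{S + 54} = 3 - \frac{2 S}{54 + S}$)
$\frac{-40109 + j{\left(T{\left(9 \right)},-24 \right)}}{q{\left(-137 \right)} + 2751} = \frac{-40109 - 12}{\frac{162 - 137}{54 - 137} + 2751} = - \frac{40121}{\frac{1}{-83} \cdot 25 + 2751} = - \frac{40121}{\left(- \frac{1}{83}\right) 25 + 2751} = - \frac{40121}{- \frac{25}{83} + 2751} = - \frac{40121}{\frac{228308}{83}} = \left(-40121\right) \frac{83}{228308} = - \frac{3330043}{228308}$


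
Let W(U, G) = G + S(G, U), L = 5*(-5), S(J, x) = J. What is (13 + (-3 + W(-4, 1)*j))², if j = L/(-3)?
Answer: 6400/9 ≈ 711.11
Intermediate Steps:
L = -25
W(U, G) = 2*G (W(U, G) = G + G = 2*G)
j = 25/3 (j = -25/(-3) = -25*(-⅓) = 25/3 ≈ 8.3333)
(13 + (-3 + W(-4, 1)*j))² = (13 + (-3 + (2*1)*(25/3)))² = (13 + (-3 + 2*(25/3)))² = (13 + (-3 + 50/3))² = (13 + 41/3)² = (80/3)² = 6400/9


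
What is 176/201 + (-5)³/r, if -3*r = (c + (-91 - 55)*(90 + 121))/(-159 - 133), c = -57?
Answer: 27441388/6203463 ≈ 4.4236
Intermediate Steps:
r = -30863/876 (r = -(-57 + (-91 - 55)*(90 + 121))/(3*(-159 - 133)) = -(-57 - 146*211)/(3*(-292)) = -(-57 - 30806)*(-1)/(3*292) = -(-30863)*(-1)/(3*292) = -⅓*30863/292 = -30863/876 ≈ -35.232)
176/201 + (-5)³/r = 176/201 + (-5)³/(-30863/876) = 176*(1/201) - 125*(-876/30863) = 176/201 + 109500/30863 = 27441388/6203463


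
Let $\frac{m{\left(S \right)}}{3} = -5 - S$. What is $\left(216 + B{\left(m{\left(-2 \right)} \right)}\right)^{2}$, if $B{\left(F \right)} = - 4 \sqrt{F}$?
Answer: $46512 - 5184 i \approx 46512.0 - 5184.0 i$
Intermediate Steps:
$m{\left(S \right)} = -15 - 3 S$ ($m{\left(S \right)} = 3 \left(-5 - S\right) = -15 - 3 S$)
$\left(216 + B{\left(m{\left(-2 \right)} \right)}\right)^{2} = \left(216 - 4 \sqrt{-15 - -6}\right)^{2} = \left(216 - 4 \sqrt{-15 + 6}\right)^{2} = \left(216 - 4 \sqrt{-9}\right)^{2} = \left(216 - 4 \cdot 3 i\right)^{2} = \left(216 - 12 i\right)^{2}$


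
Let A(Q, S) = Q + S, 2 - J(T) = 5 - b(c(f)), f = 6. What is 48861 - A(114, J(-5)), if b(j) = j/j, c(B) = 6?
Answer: 48749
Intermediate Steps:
b(j) = 1
J(T) = -2 (J(T) = 2 - (5 - 1*1) = 2 - (5 - 1) = 2 - 1*4 = 2 - 4 = -2)
48861 - A(114, J(-5)) = 48861 - (114 - 2) = 48861 - 1*112 = 48861 - 112 = 48749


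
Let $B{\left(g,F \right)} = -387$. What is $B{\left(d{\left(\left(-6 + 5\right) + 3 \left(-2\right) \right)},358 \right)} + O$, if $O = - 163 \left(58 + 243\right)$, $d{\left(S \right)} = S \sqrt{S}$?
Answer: $-49450$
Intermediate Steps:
$d{\left(S \right)} = S^{\frac{3}{2}}$
$O = -49063$ ($O = \left(-163\right) 301 = -49063$)
$B{\left(d{\left(\left(-6 + 5\right) + 3 \left(-2\right) \right)},358 \right)} + O = -387 - 49063 = -49450$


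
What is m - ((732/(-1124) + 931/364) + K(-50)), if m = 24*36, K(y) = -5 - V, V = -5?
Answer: 12596911/14612 ≈ 862.09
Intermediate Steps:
K(y) = 0 (K(y) = -5 - 1*(-5) = -5 + 5 = 0)
m = 864
m - ((732/(-1124) + 931/364) + K(-50)) = 864 - ((732/(-1124) + 931/364) + 0) = 864 - ((732*(-1/1124) + 931*(1/364)) + 0) = 864 - ((-183/281 + 133/52) + 0) = 864 - (27857/14612 + 0) = 864 - 1*27857/14612 = 864 - 27857/14612 = 12596911/14612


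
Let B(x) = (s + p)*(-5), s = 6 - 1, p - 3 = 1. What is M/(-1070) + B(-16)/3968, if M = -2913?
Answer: 5755317/2122880 ≈ 2.7111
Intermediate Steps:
p = 4 (p = 3 + 1 = 4)
s = 5
B(x) = -45 (B(x) = (5 + 4)*(-5) = 9*(-5) = -45)
M/(-1070) + B(-16)/3968 = -2913/(-1070) - 45/3968 = -2913*(-1/1070) - 45*1/3968 = 2913/1070 - 45/3968 = 5755317/2122880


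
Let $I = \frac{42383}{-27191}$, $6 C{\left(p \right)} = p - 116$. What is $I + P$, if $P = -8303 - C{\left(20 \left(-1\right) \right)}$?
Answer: $- \frac{675578780}{81573} \approx -8281.9$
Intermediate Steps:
$C{\left(p \right)} = - \frac{58}{3} + \frac{p}{6}$ ($C{\left(p \right)} = \frac{p - 116}{6} = \frac{-116 + p}{6} = - \frac{58}{3} + \frac{p}{6}$)
$I = - \frac{42383}{27191}$ ($I = 42383 \left(- \frac{1}{27191}\right) = - \frac{42383}{27191} \approx -1.5587$)
$P = - \frac{24841}{3}$ ($P = -8303 - \left(- \frac{58}{3} + \frac{20 \left(-1\right)}{6}\right) = -8303 - \left(- \frac{58}{3} + \frac{1}{6} \left(-20\right)\right) = -8303 - \left(- \frac{58}{3} - \frac{10}{3}\right) = -8303 - - \frac{68}{3} = -8303 + \frac{68}{3} = - \frac{24841}{3} \approx -8280.3$)
$I + P = - \frac{42383}{27191} - \frac{24841}{3} = - \frac{675578780}{81573}$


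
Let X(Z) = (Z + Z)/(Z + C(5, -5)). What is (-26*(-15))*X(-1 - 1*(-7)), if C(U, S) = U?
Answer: 4680/11 ≈ 425.45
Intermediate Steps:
X(Z) = 2*Z/(5 + Z) (X(Z) = (Z + Z)/(Z + 5) = (2*Z)/(5 + Z) = 2*Z/(5 + Z))
(-26*(-15))*X(-1 - 1*(-7)) = (-26*(-15))*(2*(-1 - 1*(-7))/(5 + (-1 - 1*(-7)))) = 390*(2*(-1 + 7)/(5 + (-1 + 7))) = 390*(2*6/(5 + 6)) = 390*(2*6/11) = 390*(2*6*(1/11)) = 390*(12/11) = 4680/11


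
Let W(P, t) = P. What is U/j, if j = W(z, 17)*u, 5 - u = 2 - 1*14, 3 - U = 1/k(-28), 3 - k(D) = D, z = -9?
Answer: -92/4743 ≈ -0.019397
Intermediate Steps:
k(D) = 3 - D
U = 92/31 (U = 3 - 1/(3 - 1*(-28)) = 3 - 1/(3 + 28) = 3 - 1/31 = 92/31 ≈ 2.9677)
u = 17 (u = 5 - (2 - 1*14) = 5 - (2 - 14) = 5 - 1*(-12) = 5 + 12 = 17)
j = -153 (j = -9*17 = -153)
U/j = (92/31)/(-153) = (92/31)*(-1/153) = -92/4743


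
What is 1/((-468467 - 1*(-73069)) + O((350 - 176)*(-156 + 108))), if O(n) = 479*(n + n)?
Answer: -1/8396614 ≈ -1.1910e-7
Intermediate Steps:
O(n) = 958*n (O(n) = 479*(2*n) = 958*n)
1/((-468467 - 1*(-73069)) + O((350 - 176)*(-156 + 108))) = 1/((-468467 - 1*(-73069)) + 958*((350 - 176)*(-156 + 108))) = 1/((-468467 + 73069) + 958*(174*(-48))) = 1/(-395398 + 958*(-8352)) = 1/(-395398 - 8001216) = 1/(-8396614) = -1/8396614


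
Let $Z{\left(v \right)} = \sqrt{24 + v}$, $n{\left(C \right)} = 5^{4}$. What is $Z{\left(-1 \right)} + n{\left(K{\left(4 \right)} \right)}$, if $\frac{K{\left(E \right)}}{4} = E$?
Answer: $625 + \sqrt{23} \approx 629.8$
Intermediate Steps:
$K{\left(E \right)} = 4 E$
$n{\left(C \right)} = 625$
$Z{\left(-1 \right)} + n{\left(K{\left(4 \right)} \right)} = \sqrt{24 - 1} + 625 = \sqrt{23} + 625 = 625 + \sqrt{23}$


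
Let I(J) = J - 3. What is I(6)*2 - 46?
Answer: -40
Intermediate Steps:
I(J) = -3 + J
I(6)*2 - 46 = (-3 + 6)*2 - 46 = 3*2 - 46 = 6 - 46 = -40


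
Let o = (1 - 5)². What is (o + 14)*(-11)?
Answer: -330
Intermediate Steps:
o = 16 (o = (-4)² = 16)
(o + 14)*(-11) = (16 + 14)*(-11) = 30*(-11) = -330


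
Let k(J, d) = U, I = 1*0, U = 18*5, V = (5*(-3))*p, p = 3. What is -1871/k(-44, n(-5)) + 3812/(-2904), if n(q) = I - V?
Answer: -120343/5445 ≈ -22.102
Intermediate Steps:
V = -45 (V = (5*(-3))*3 = -15*3 = -45)
U = 90
I = 0
n(q) = 45 (n(q) = 0 - 1*(-45) = 0 + 45 = 45)
k(J, d) = 90
-1871/k(-44, n(-5)) + 3812/(-2904) = -1871/90 + 3812/(-2904) = -1871*1/90 + 3812*(-1/2904) = -1871/90 - 953/726 = -120343/5445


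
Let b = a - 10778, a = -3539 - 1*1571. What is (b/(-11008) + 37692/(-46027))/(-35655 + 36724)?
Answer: 19772715/33851569744 ≈ 0.00058410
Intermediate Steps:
a = -5110 (a = -3539 - 1571 = -5110)
b = -15888 (b = -5110 - 10778 = -15888)
(b/(-11008) + 37692/(-46027))/(-35655 + 36724) = (-15888/(-11008) + 37692/(-46027))/(-35655 + 36724) = (-15888*(-1/11008) + 37692*(-1/46027))/1069 = (993/688 - 37692/46027)*(1/1069) = (19772715/31666576)*(1/1069) = 19772715/33851569744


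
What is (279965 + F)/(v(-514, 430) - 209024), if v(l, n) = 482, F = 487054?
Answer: -255673/69514 ≈ -3.6780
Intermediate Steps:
(279965 + F)/(v(-514, 430) - 209024) = (279965 + 487054)/(482 - 209024) = 767019/(-208542) = 767019*(-1/208542) = -255673/69514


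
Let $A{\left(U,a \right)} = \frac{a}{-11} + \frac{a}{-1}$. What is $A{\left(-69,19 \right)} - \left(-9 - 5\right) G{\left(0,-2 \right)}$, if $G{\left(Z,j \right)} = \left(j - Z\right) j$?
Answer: $\frac{388}{11} \approx 35.273$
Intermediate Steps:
$G{\left(Z,j \right)} = j \left(j - Z\right)$
$A{\left(U,a \right)} = - \frac{12 a}{11}$ ($A{\left(U,a \right)} = a \left(- \frac{1}{11}\right) + a \left(-1\right) = - \frac{a}{11} - a = - \frac{12 a}{11}$)
$A{\left(-69,19 \right)} - \left(-9 - 5\right) G{\left(0,-2 \right)} = \left(- \frac{12}{11}\right) 19 - \left(-9 - 5\right) \left(- 2 \left(-2 - 0\right)\right) = - \frac{228}{11} - - 14 \left(- 2 \left(-2 + 0\right)\right) = - \frac{228}{11} - - 14 \left(\left(-2\right) \left(-2\right)\right) = - \frac{228}{11} - \left(-14\right) 4 = - \frac{228}{11} - -56 = - \frac{228}{11} + 56 = \frac{388}{11}$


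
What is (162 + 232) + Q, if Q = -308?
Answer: 86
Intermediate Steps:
(162 + 232) + Q = (162 + 232) - 308 = 394 - 308 = 86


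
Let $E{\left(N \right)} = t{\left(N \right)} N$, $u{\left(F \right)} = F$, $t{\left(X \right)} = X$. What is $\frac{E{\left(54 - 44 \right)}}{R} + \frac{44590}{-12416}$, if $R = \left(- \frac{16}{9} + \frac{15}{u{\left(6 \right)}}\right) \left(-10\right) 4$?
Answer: $- \frac{569195}{80704} \approx -7.0529$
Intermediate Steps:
$E{\left(N \right)} = N^{2}$ ($E{\left(N \right)} = N N = N^{2}$)
$R = - \frac{260}{9}$ ($R = \left(- \frac{16}{9} + \frac{15}{6}\right) \left(-10\right) 4 = \left(\left(-16\right) \frac{1}{9} + 15 \cdot \frac{1}{6}\right) \left(-10\right) 4 = \left(- \frac{16}{9} + \frac{5}{2}\right) \left(-10\right) 4 = \frac{13}{18} \left(-10\right) 4 = \left(- \frac{65}{9}\right) 4 = - \frac{260}{9} \approx -28.889$)
$\frac{E{\left(54 - 44 \right)}}{R} + \frac{44590}{-12416} = \frac{\left(54 - 44\right)^{2}}{- \frac{260}{9}} + \frac{44590}{-12416} = 10^{2} \left(- \frac{9}{260}\right) + 44590 \left(- \frac{1}{12416}\right) = 100 \left(- \frac{9}{260}\right) - \frac{22295}{6208} = - \frac{45}{13} - \frac{22295}{6208} = - \frac{569195}{80704}$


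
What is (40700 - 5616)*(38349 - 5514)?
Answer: 1151983140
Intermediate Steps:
(40700 - 5616)*(38349 - 5514) = 35084*32835 = 1151983140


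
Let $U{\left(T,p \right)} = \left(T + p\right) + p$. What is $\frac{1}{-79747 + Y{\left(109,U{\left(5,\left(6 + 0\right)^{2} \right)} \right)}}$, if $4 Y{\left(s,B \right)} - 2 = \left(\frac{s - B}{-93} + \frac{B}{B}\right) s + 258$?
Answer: $- \frac{372}{29635055} \approx -1.2553 \cdot 10^{-5}$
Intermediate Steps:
$U{\left(T,p \right)} = T + 2 p$
$Y{\left(s,B \right)} = 65 + \frac{s \left(1 - \frac{s}{93} + \frac{B}{93}\right)}{4}$ ($Y{\left(s,B \right)} = \frac{1}{2} + \frac{\left(\frac{s - B}{-93} + \frac{B}{B}\right) s + 258}{4} = \frac{1}{2} + \frac{\left(\left(s - B\right) \left(- \frac{1}{93}\right) + 1\right) s + 258}{4} = \frac{1}{2} + \frac{\left(\left(- \frac{s}{93} + \frac{B}{93}\right) + 1\right) s + 258}{4} = \frac{1}{2} + \frac{\left(1 - \frac{s}{93} + \frac{B}{93}\right) s + 258}{4} = \frac{1}{2} + \frac{s \left(1 - \frac{s}{93} + \frac{B}{93}\right) + 258}{4} = \frac{1}{2} + \frac{258 + s \left(1 - \frac{s}{93} + \frac{B}{93}\right)}{4} = \frac{1}{2} + \left(\frac{129}{2} + \frac{s \left(1 - \frac{s}{93} + \frac{B}{93}\right)}{4}\right) = 65 + \frac{s \left(1 - \frac{s}{93} + \frac{B}{93}\right)}{4}$)
$\frac{1}{-79747 + Y{\left(109,U{\left(5,\left(6 + 0\right)^{2} \right)} \right)}} = \frac{1}{-79747 + \left(65 - \frac{109^{2}}{372} + \frac{1}{4} \cdot 109 + \frac{1}{372} \left(5 + 2 \left(6 + 0\right)^{2}\right) 109\right)} = \frac{1}{-79747 + \left(65 - \frac{11881}{372} + \frac{109}{4} + \frac{1}{372} \left(5 + 2 \cdot 6^{2}\right) 109\right)} = \frac{1}{-79747 + \left(65 - \frac{11881}{372} + \frac{109}{4} + \frac{1}{372} \left(5 + 2 \cdot 36\right) 109\right)} = \frac{1}{-79747 + \left(65 - \frac{11881}{372} + \frac{109}{4} + \frac{1}{372} \left(5 + 72\right) 109\right)} = \frac{1}{-79747 + \left(65 - \frac{11881}{372} + \frac{109}{4} + \frac{1}{372} \cdot 77 \cdot 109\right)} = \frac{1}{-79747 + \left(65 - \frac{11881}{372} + \frac{109}{4} + \frac{8393}{372}\right)} = \frac{1}{-79747 + \frac{30829}{372}} = \frac{1}{- \frac{29635055}{372}} = - \frac{372}{29635055}$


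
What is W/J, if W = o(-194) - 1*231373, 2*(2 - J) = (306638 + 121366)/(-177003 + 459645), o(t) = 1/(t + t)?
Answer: -4228923756575/22716236 ≈ -1.8616e+5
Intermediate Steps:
o(t) = 1/(2*t)
J = 58547/47107 (J = 2 - (306638 + 121366)/(2*(-177003 + 459645)) = 2 - 214002/282642 = 2 - ½*71334/47107 = 2 - 35667/47107 = 58547/47107 ≈ 1.2429)
W = -89772725/388 (W = (½)/(-194) - 1*231373 = (½)*(-1/194) - 231373 = -1/388 - 231373 = -89772725/388 ≈ -2.3137e+5)
W/J = -89772725/(388*58547/47107) = -89772725/388*47107/58547 = -4228923756575/22716236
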